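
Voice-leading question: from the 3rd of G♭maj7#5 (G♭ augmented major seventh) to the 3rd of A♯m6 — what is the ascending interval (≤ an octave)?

augmented 2nd

The 3rd of G♭maj7#5 (G♭ augmented major seventh) is B♭; the 3rd of A♯m6 is C♯.
From B♭ to C♯: 3 semitones over a second = augmented.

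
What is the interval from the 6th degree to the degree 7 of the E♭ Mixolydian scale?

minor 2nd

The scale runs E♭ F G A♭ B♭ C D♭.
So we need the interval from C up to D♭.
From C to D♭: 1 semitone over a second = minor.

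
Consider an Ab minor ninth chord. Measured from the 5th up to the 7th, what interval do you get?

The chord tones of Ab minor ninth are Ab Cb Eb Gb Bb.
The 5th is Eb and the 7th is Gb.
3 letter names make it a third; at 3 semitones (a half step narrower than major) the quality is minor.

minor third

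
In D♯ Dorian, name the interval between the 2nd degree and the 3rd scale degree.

D♯ dorian: D♯ E♯ F♯ G♯ A♯ B♯ C♯.
So we need the interval from E♯ up to F♯.
E♯ up to F♯ is 1 semitone, a half step narrower than a major second, so the interval is minor.

minor second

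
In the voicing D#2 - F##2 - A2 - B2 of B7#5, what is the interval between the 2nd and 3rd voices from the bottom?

diminished 3rd

Those voices are F##2 and A2.
F## up to A is 2 semitones, a whole step narrower than a major third, so the interval is diminished.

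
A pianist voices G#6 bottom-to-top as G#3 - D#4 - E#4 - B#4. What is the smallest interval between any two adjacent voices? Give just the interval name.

major second

Adjacent intervals: G#3→D#4 = perfect fifth; D#4→E#4 = major second; E#4→B#4 = perfect fifth.
The smallest is D#4 to E#4, a major second (2 semitones).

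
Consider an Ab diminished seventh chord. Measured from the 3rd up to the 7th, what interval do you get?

diminished 5th

Abdim7: Ab–Cb–Ebb–Gbb.
So we need the interval from Cb up to Gbb.
From Cb to Gbb: 6 semitones over a fifth = diminished.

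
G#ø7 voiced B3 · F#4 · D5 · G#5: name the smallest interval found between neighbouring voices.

A4

Adjacent intervals: B3→F#4 = perfect fifth; F#4→D5 = minor sixth; D5→G#5 = augmented fourth.
The smallest is D5 to G#5, an augmented fourth (6 semitones).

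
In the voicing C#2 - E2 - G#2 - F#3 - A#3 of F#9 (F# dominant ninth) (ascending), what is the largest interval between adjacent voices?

Adjacent intervals: C#2→E2 = minor third; E2→G#2 = major third; G#2→F#3 = minor seventh; F#3→A#3 = major third.
The largest is G#2 to F#3, a minor seventh (10 semitones).

minor seventh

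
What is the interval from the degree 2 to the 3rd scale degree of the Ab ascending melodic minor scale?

The scale runs Ab Bb Cb Db Eb F G.
The degree 2 is Bb and the 3rd degree is Cb.
Bb up to Cb is 1 semitone, a half step narrower than a major second, so the interval is minor.

minor 2nd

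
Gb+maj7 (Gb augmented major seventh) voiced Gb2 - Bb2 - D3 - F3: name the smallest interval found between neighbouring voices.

minor 3rd

Adjacent intervals: Gb2→Bb2 = major third; Bb2→D3 = major third; D3→F3 = minor third.
The smallest is D3 to F3, a minor third (3 semitones).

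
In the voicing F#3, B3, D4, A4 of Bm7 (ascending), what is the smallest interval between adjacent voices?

minor 3rd

Adjacent intervals: F#3→B3 = perfect fourth; B3→D4 = minor third; D4→A4 = perfect fifth.
The smallest is B3 to D4, a minor third (3 semitones).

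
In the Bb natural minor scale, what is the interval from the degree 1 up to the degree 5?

The scale runs Bb C Db Eb F Gb Ab.
The degree 1 is Bb and the 5th scale degree is F.
From Bb to F is 7 semitones, exactly the perfect fifth.

perfect fifth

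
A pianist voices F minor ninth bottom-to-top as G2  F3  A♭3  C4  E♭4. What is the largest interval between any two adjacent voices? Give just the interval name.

Adjacent intervals: G2→F3 = minor seventh; F3→A♭3 = minor third; A♭3→C4 = major third; C4→E♭4 = minor third.
The largest is G2 to F3, a minor seventh (10 semitones).

minor seventh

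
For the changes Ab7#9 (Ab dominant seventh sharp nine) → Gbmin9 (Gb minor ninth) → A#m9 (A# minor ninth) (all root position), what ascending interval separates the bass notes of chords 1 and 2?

minor 7th

The roots are Ab and Gb.
From Ab to Gb: 10 semitones over a seventh = minor.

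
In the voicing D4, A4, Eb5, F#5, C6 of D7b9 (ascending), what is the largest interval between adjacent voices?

perfect fifth

Adjacent intervals: D4→A4 = perfect fifth; A4→Eb5 = diminished fifth; Eb5→F#5 = augmented second; F#5→C6 = diminished fifth.
The largest is D4 to A4, a perfect fifth (7 semitones).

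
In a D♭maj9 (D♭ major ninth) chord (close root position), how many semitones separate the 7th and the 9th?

D♭maj9: D♭-F-A♭-C-E♭.
C to E♭ is a minor third: 3 semitones.

3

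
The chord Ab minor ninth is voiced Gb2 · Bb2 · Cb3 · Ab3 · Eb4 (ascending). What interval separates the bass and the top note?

major thirteenth

The outer voices are Gb2 and Eb4.
Counting 13 letters and 21 half steps from Gb gives a major thirteenth.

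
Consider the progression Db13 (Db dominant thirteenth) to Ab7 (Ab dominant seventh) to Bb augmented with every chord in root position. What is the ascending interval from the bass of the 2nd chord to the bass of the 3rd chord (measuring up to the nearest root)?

major second

The roots are Ab and Bb.
Ab up to Bb spans 2 letter names and 2 semitones — a major second.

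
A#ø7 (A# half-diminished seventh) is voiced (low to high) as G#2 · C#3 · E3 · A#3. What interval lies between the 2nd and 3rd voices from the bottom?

minor 3rd

Those voices are C#3 and E3.
3 letter names make it a third; at 3 semitones (a half step narrower than major) the quality is minor.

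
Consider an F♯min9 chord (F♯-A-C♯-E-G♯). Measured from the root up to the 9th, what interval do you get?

major ninth

Root = F♯; 9th = G♯.
From F♯ to G♯ is 14 semitones, exactly the major ninth.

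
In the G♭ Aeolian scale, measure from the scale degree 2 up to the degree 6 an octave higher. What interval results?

The scale runs G♭ A♭ B𝄫 C♭ D♭ E𝄫 F♭.
So we need the interval from A♭ up to E𝄫.
From A♭ to E𝄫: 18 semitones over a twelfth = diminished.

diminished twelfth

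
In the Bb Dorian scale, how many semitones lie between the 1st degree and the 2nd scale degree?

The scale is Bb C Db Eb F G Ab.
Bb up to C is a major second — 2 semitones.

2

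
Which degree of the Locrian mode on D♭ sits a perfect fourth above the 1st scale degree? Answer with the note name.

The scale is D♭ E𝄫 F♭ G♭ A𝄫 B𝄫 C♭.
The 1st scale degree is D♭; a perfect fourth above that is G♭ — scale degree 4.

Gb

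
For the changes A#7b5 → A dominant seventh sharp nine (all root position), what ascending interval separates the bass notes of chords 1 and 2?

diminished octave

The roots are A# and A.
From A# to A: 11 semitones over an octave = diminished.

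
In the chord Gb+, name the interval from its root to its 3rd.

Spelling the chord: Gb-Bb-D.
So we need the interval from Gb up to Bb.
Counting 3 letters and 4 half steps from Gb gives a major third.

M3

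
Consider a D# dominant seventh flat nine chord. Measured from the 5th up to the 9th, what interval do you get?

Spelling the chord: D#, F##, A#, C#, E.
So we need the interval from A# up to E.
A# up to E is 6 semitones, a half step narrower than a perfect fifth, so the interval is diminished.

diminished fifth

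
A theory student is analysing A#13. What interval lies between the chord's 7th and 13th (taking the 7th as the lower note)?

Spelling the chord: A#, C##, E#, G#, B#, F##.
7th = G#; 13th = F##.
From G# to F## is 11 semitones, exactly the major seventh.

M7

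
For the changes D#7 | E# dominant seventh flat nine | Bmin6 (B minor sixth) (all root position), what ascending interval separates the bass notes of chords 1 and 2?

major second

The roots are D# and E#.
Counting 2 letters and 2 half steps from D# gives a major second.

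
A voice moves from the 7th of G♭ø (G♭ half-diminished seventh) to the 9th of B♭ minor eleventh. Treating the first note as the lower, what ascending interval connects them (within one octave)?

G♭ø (G♭ half-diminished seventh) has F♭ as its 7th, and B♭ minor eleventh has C as its 9th.
5 letter names make it a fifth; at 8 semitones (a half step wider than perfect) the quality is augmented.

A5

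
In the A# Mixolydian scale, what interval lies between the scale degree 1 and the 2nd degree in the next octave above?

The scale runs A# B# C## D# E# F## G#.
The scale degree 1 is A# and the scale degree 2 (up an octave) is B#.
From A# to B# is 14 semitones, exactly the major ninth.

major 9th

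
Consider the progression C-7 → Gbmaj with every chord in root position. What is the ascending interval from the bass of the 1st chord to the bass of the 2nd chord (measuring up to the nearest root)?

d5

The roots are C and Gb.
From C to Gb: 6 semitones over a fifth = diminished.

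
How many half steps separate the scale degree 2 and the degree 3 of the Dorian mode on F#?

1

The scale is F# G# A B C# D# E.
G# up to A is a minor second — 1 semitone.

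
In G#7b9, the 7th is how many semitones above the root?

10

G#7b9: G# B# D# F# A.
G# to F# is a minor seventh: 10 semitones.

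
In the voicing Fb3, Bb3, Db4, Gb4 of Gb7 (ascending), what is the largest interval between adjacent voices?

Adjacent intervals: Fb3→Bb3 = augmented fourth; Bb3→Db4 = minor third; Db4→Gb4 = perfect fourth.
The largest is Fb3 to Bb3, an augmented fourth (6 semitones).

A4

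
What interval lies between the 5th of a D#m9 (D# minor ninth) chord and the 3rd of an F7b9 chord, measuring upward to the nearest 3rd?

d8

D#m9 (D# minor ninth) has A# as its 5th, and F7b9 has A as its 3rd.
From A# to A: 11 semitones over an octave = diminished.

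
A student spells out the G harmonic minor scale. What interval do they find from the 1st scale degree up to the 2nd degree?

The scale runs G A B♭ C D E♭ F♯.
1st scale degree = G; degree 2 = A.
Counting 2 letters and 2 half steps from G gives a major second.

major second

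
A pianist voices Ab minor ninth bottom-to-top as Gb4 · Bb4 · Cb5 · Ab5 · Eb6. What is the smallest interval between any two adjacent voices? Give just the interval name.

Adjacent intervals: Gb4→Bb4 = major third; Bb4→Cb5 = minor second; Cb5→Ab5 = major sixth; Ab5→Eb6 = perfect fifth.
The smallest is Bb4 to Cb5, a minor second (1 semitone).

minor 2nd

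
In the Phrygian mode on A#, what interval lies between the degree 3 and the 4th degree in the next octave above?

major ninth

A# phrygian: A# B C# D# E# F# G#.
The degree 3 is C# and the 4th degree (up an octave) is D#.
Counting 9 letters and 14 half steps from C# gives a major ninth.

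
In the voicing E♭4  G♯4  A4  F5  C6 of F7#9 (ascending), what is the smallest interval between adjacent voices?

Adjacent intervals: E♭4→G♯4 = augmented third; G♯4→A4 = minor second; A4→F5 = minor sixth; F5→C6 = perfect fifth.
The smallest is G♯4 to A4, a minor second (1 semitone).

m2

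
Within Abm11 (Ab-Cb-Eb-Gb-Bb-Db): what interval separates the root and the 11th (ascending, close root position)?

The root is Ab and the 11th is Db.
From Ab to Db is 17 semitones, exactly the perfect eleventh.

perfect eleventh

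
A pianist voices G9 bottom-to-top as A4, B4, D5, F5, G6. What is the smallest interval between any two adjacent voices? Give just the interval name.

major second

Adjacent intervals: A4→B4 = major second; B4→D5 = minor third; D5→F5 = minor third; F5→G6 = major ninth.
The smallest is A4 to B4, a major second (2 semitones).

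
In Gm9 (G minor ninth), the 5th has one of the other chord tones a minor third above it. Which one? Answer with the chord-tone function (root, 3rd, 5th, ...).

7th

The chord tones of Gmin9 are G Bb D F A.
The 5th is D. A minor third above D is F.
F is the chord's 7th.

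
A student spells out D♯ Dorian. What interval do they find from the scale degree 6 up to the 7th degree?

D♯ dorian: D♯ E♯ F♯ G♯ A♯ B♯ C♯.
Scale degree 6 = B♯; 7th scale degree = C♯.
2 letter names make it a second; at 1 semitone (a half step narrower than major) the quality is minor.

minor 2nd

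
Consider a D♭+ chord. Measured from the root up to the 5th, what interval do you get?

D♭+ is spelled D♭, F, A.
That puts D♭ below A.
From D♭ to A: 8 semitones over a fifth = augmented.

augmented fifth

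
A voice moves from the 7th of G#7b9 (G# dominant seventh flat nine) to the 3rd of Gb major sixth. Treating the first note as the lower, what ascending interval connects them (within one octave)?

The 7th of G#7b9 (G# dominant seventh flat nine) is F#; the 3rd of Gb major sixth is Bb.
F# up to Bb is 4 semitones, a half step narrower than a perfect fourth, so the interval is diminished.

d4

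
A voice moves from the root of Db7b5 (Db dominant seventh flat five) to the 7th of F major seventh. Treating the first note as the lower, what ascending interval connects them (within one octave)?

The root of Db7b5 (Db dominant seventh flat five) is Db; the 7th of F major seventh is E.
From Db to E: 3 semitones over a second = augmented.

A2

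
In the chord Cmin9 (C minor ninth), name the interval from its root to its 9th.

major ninth

Cm9: C–Eb–G–Bb–D.
Root = C; 9th = D.
C up to D spans 9 letter names and 14 semitones — a major ninth.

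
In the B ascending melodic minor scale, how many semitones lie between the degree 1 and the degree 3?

3

The scale is B C# D E F# G# A#.
B up to D is a minor third — 3 semitones.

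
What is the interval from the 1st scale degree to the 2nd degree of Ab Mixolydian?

major second

The scale runs Ab Bb C Db Eb F Gb.
1st scale degree = Ab; scale degree 2 = Bb.
From Ab to Bb is 2 semitones, exactly the major second.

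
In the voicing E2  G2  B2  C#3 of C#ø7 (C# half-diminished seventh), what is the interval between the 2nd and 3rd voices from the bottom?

M3

Those voices are G2 and B2.
G up to B spans 3 letter names and 4 semitones — a major third.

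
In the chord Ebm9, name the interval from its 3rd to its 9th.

major seventh

Spelling the chord: Eb–Gb–Bb–Db–F.
The 3rd is Gb and the 9th is F.
Gb up to F spans 7 letter names and 11 semitones — a major seventh.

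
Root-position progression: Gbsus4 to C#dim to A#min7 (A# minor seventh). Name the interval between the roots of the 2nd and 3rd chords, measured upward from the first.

major 6th

The roots are C# and A#.
From C# to A# is 9 semitones, exactly the major sixth.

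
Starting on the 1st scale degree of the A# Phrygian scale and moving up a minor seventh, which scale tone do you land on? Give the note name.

The scale is A# B C# D# E# F# G#.
The 1st scale degree is A#; a minor seventh above that is G# — scale degree 7.

G#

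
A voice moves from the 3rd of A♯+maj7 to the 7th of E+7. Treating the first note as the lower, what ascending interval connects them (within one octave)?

The 3rd of A♯+maj7 is C𝄪; the 7th of E+7 is D.
C𝄪 up to D is 0 semitones, a whole step narrower than a major second, so the interval is diminished.

diminished second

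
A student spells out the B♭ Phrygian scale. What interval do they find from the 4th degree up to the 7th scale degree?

Spelling the B♭ Phrygian scale: B♭ C♭ D♭ E♭ F G♭ A♭.
That puts E♭ below A♭.
Counting 4 letters and 5 half steps from E♭ gives a perfect fourth.

perfect fourth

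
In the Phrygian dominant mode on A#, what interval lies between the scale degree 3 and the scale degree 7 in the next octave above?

diminished 12th

The scale runs A# B C## D# E# F# G#.
So we need the interval from C## up to G#.
From C## to G#: 18 semitones over a twelfth = diminished.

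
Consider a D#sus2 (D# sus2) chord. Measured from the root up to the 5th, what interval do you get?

Spelling the chord: D#–E#–A#.
That puts D# below A#.
Counting 5 letters and 7 half steps from D# gives a perfect fifth.

perfect fifth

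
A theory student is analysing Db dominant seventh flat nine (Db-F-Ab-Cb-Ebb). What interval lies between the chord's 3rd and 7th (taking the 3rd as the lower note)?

That puts F below Cb.
5 letter names make it a fifth; at 6 semitones (a half step narrower than perfect) the quality is diminished.
This 3–7 tritone is the characteristic tension at the heart of the dominant sound.

diminished 5th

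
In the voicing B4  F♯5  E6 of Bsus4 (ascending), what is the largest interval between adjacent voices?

Adjacent intervals: B4→F♯5 = perfect fifth; F♯5→E6 = minor seventh.
The largest is F♯5 to E6, a minor seventh (10 semitones).

minor seventh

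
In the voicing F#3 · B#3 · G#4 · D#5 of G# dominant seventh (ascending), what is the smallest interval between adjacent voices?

A4

Adjacent intervals: F#3→B#3 = augmented fourth; B#3→G#4 = minor sixth; G#4→D#5 = perfect fifth.
The smallest is F#3 to B#3, an augmented fourth (6 semitones).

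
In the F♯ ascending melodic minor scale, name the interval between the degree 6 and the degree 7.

Spelling the F♯ ascending melodic minor scale: F♯ G♯ A B C♯ D♯ E♯.
That puts D♯ below E♯.
D♯ up to E♯ spans 2 letter names and 2 semitones — a major second.

major second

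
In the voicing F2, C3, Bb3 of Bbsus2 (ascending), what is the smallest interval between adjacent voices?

perfect 5th

Adjacent intervals: F2→C3 = perfect fifth; C3→Bb3 = minor seventh.
The smallest is F2 to C3, a perfect fifth (7 semitones).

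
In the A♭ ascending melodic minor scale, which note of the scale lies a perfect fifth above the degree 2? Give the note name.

The scale is A♭ B♭ C♭ D♭ E♭ F G.
The degree 2 is B♭; a perfect fifth above that is F — scale degree 6.

F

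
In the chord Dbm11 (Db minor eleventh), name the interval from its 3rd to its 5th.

major third

Dbm11 (Db minor eleventh): Db-Fb-Ab-Cb-Eb-Gb.
That puts Fb below Ab.
Fb up to Ab spans 3 letter names and 4 semitones — a major third.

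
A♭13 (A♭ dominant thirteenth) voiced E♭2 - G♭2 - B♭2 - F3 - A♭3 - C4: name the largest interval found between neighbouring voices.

Adjacent intervals: E♭2→G♭2 = minor third; G♭2→B♭2 = major third; B♭2→F3 = perfect fifth; F3→A♭3 = minor third; A♭3→C4 = major third.
The largest is B♭2 to F3, a perfect fifth (7 semitones).

perfect fifth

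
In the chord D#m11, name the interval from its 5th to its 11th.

D#m11 (D# minor eleventh) is spelled D#-F#-A#-C#-E#-G#.
The 5th is A# and the 11th is G#.
From A# to G#: 10 semitones over a seventh = minor.

minor 7th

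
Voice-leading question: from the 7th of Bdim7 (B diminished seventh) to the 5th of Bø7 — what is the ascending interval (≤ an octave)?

The 7th of Bdim7 (B diminished seventh) is Ab; the 5th of Bø7 is F.
Counting 6 letters and 9 half steps from Ab gives a major sixth.

M6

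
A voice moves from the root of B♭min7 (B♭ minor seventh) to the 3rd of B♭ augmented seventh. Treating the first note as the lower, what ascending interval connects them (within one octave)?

The root of B♭min7 (B♭ minor seventh) is B♭; the 3rd of B♭ augmented seventh is D.
Counting 3 letters and 4 half steps from B♭ gives a major third.

major third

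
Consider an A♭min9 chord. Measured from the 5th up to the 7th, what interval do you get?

minor third

The chord tones of A♭m9 are A♭-C♭-E♭-G♭-B♭.
5th = E♭; 7th = G♭.
E♭ up to G♭ is 3 semitones, a half step narrower than a major third, so the interval is minor.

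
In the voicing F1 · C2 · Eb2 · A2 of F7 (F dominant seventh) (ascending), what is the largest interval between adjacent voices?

Adjacent intervals: F1→C2 = perfect fifth; C2→Eb2 = minor third; Eb2→A2 = augmented fourth.
The largest is F1 to C2, a perfect fifth (7 semitones).

perfect fifth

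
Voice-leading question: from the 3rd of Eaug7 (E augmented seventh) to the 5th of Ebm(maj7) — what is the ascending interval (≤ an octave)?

diminished 3rd

The 3rd of Eaug7 (E augmented seventh) is G#; the 5th of Ebm(maj7) is Bb.
G# up to Bb is 2 semitones, a whole step narrower than a major third, so the interval is diminished.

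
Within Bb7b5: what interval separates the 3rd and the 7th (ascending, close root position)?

Spelling the chord: Bb, D, Fb, Ab.
That puts D below Ab.
5 letter names make it a fifth; at 6 semitones (a half step narrower than perfect) the quality is diminished.
That tritone between 3rd and 7th is what gives the dominant seventh its pull toward resolution.

diminished 5th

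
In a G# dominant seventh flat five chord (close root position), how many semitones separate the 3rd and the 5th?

G#7b5: G#-B#-D-F#.
B# to D is a diminished third: 2 semitones.

2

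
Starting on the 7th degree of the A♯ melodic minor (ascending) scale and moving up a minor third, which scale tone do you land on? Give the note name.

B#

The scale is A♯ B♯ C♯ D♯ E♯ F𝄪 G𝄪.
The 7th degree is G𝄪; a minor third above that is B♯ — scale degree 2.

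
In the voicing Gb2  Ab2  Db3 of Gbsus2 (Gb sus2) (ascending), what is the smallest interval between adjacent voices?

major second

Adjacent intervals: Gb2→Ab2 = major second; Ab2→Db3 = perfect fourth.
The smallest is Gb2 to Ab2, a major second (2 semitones).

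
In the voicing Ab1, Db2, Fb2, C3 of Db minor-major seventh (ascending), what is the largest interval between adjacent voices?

augmented fifth

Adjacent intervals: Ab1→Db2 = perfect fourth; Db2→Fb2 = minor third; Fb2→C3 = augmented fifth.
The largest is Fb2 to C3, an augmented fifth (8 semitones).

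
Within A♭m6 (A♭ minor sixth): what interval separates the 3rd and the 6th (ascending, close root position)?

Spelling the chord: A♭–C♭–E♭–F.
That puts C♭ below F.
From C♭ to F: 6 semitones over a fourth = augmented.

A4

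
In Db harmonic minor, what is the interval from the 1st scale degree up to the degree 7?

The scale runs Db Eb Fb Gb Ab Bbb C.
So we need the interval from Db up to C.
From Db to C is 11 semitones, exactly the major seventh.

major 7th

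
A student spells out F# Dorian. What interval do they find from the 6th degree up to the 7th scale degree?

The scale runs F# G# A B C# D# E.
That puts D# below E.
From D# to E: 1 semitone over a second = minor.

minor 2nd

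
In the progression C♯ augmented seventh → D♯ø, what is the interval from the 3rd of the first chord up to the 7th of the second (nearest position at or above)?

minor 6th

C♯ augmented seventh has E♯ as its 3rd, and D♯ø has C♯ as its 7th.
6 letter names make it a sixth; at 8 semitones (a half step narrower than major) the quality is minor.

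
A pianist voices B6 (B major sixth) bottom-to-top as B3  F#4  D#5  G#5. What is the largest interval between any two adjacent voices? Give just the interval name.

major sixth

Adjacent intervals: B3→F#4 = perfect fifth; F#4→D#5 = major sixth; D#5→G#5 = perfect fourth.
The largest is F#4 to D#5, a major sixth (9 semitones).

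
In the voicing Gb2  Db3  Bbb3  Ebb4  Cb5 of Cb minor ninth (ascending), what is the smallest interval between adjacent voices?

Adjacent intervals: Gb2→Db3 = perfect fifth; Db3→Bbb3 = minor sixth; Bbb3→Ebb4 = perfect fourth; Ebb4→Cb5 = major sixth.
The smallest is Bbb3 to Ebb4, a perfect fourth (5 semitones).

perfect fourth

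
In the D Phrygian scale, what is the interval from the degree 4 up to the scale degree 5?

major 2nd

Spelling the D Phrygian scale: D E♭ F G A B♭ C.
The degree 4 is G and the 5th degree is A.
From G to A is 2 semitones, exactly the major second.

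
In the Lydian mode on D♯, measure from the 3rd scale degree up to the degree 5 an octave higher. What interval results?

The scale runs D♯ E♯ F𝄪 G𝄪 A♯ B♯ C𝄪.
That puts F𝄪 below A♯.
10 letter names make it a tenth; at 15 semitones (a half step narrower than major) the quality is minor.

minor 10th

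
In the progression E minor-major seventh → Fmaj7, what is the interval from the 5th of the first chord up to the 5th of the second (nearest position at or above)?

The 5th of E minor-major seventh is B; the 5th of Fmaj7 is C.
B up to C is 1 semitone, a half step narrower than a major second, so the interval is minor.

m2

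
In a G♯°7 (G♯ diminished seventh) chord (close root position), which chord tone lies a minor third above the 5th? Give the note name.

G♯ diminished seventh is spelled G♯, B, D, F.
The 5th is D. A minor third above D is F.
F is the chord's 7th.

F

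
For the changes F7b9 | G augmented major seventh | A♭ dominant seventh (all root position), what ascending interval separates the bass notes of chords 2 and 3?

m2

The roots are G and A♭.
G up to A♭ is 1 semitone, a half step narrower than a major second, so the interval is minor.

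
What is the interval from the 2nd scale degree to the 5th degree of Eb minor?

Spelling Eb minor: Eb F Gb Ab Bb Cb Db.
So we need the interval from F up to Bb.
Counting 4 letters and 5 half steps from F gives a perfect fourth.

perfect fourth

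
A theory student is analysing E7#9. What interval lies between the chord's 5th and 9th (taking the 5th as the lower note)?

augmented fifth

Spelling the chord: E-G#-B-D-F##.
That puts B below F##.
B up to F## is 8 semitones, a half step wider than a perfect fifth, so the interval is augmented.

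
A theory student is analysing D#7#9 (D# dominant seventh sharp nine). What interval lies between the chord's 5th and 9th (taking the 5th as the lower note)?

augmented fifth

The chord tones of D#7#9 are D# F## A# C# E##.
So we need the interval from A# up to E##.
From A# to E##: 8 semitones over a fifth = augmented.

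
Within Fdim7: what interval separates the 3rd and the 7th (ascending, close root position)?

Spelling the chord: F–Ab–Cb–Ebb.
That puts Ab below Ebb.
5 letter names make it a fifth; at 6 semitones (a half step narrower than perfect) the quality is diminished.

d5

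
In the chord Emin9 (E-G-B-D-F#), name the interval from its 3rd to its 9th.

That puts G below F#.
From G to F# is 11 semitones, exactly the major seventh.

major seventh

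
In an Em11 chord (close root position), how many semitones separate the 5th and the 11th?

10

Spelling the chord: E G B D F♯ A.
B to A is a minor seventh: 10 semitones.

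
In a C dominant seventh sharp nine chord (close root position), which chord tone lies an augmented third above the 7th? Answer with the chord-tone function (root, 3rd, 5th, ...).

9th

C dominant seventh sharp nine is spelled C–E–G–Bb–D#.
The 7th is Bb. An augmented third above Bb is D#.
D# is the chord's 9th.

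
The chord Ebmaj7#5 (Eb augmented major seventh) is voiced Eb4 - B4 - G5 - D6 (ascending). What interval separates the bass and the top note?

major fourteenth

The outer voices are Eb4 and D6.
Eb up to D spans 14 letter names and 23 semitones — a major fourteenth.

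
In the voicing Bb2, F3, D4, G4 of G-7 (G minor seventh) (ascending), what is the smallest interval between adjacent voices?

Adjacent intervals: Bb2→F3 = perfect fifth; F3→D4 = major sixth; D4→G4 = perfect fourth.
The smallest is D4 to G4, a perfect fourth (5 semitones).

perfect 4th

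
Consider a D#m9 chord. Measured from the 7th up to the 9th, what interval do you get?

major 3rd

D#m9: D#–F#–A#–C#–E#.
7th = C#; 9th = E#.
From C# to E# is 4 semitones, exactly the major third.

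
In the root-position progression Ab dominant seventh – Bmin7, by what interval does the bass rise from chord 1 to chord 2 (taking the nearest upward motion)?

A2

The roots are Ab and B.
Ab up to B is 3 semitones, a half step wider than a major second, so the interval is augmented.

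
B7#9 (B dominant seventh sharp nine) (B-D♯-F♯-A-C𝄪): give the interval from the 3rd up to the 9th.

M7

So we need the interval from D♯ up to C𝄪.
Counting 7 letters and 11 half steps from D♯ gives a major seventh.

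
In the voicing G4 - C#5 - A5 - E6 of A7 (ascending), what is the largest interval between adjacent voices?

Adjacent intervals: G4→C#5 = augmented fourth; C#5→A5 = minor sixth; A5→E6 = perfect fifth.
The largest is C#5 to A5, a minor sixth (8 semitones).

minor sixth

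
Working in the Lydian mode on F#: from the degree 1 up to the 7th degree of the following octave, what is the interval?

major 14th

Spelling the Lydian mode on F#: F# G# A# B# C# D# E#.
The degree 1 is F# and the degree 7 (up an octave) is E#.
F# up to E# spans 14 letter names and 23 semitones — a major fourteenth.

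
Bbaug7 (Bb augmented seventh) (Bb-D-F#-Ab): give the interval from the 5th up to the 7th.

The 5th is F# and the 7th is Ab.
F# up to Ab is 2 semitones, a whole step narrower than a major third, so the interval is diminished.

d3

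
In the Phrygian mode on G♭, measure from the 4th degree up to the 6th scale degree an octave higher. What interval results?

minor tenth

Spelling the Phrygian mode on G♭: G♭ A𝄫 B𝄫 C♭ D♭ E𝄫 F♭.
The 4th degree is C♭ and the 6th degree (up an octave) is E𝄫.
From C♭ to E𝄫: 15 semitones over a tenth = minor.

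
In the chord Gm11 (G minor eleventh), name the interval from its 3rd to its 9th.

major 7th

The chord tones of G minor eleventh are G Bb D F A C.
That puts Bb below A.
Bb up to A spans 7 letter names and 11 semitones — a major seventh.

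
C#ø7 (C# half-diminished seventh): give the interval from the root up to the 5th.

Spelling the chord: C#-E-G-B.
So we need the interval from C# up to G.
C# up to G is 6 semitones, a half step narrower than a perfect fifth, so the interval is diminished.

diminished fifth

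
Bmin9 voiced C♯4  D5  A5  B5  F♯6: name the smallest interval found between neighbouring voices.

Adjacent intervals: C♯4→D5 = minor ninth; D5→A5 = perfect fifth; A5→B5 = major second; B5→F♯6 = perfect fifth.
The smallest is A5 to B5, a major second (2 semitones).

M2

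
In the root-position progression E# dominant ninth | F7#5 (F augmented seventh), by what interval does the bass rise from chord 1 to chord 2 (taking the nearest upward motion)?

The roots are E# and F.
2 letter names make it a second; at 0 semitones (a whole step narrower than major) the quality is diminished.

diminished second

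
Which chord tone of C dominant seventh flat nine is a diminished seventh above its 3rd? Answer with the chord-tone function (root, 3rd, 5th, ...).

9th

Spelling the chord: C, E, G, Bb, Db.
The 3rd is E. A diminished seventh above E is Db.
Db is the chord's 9th.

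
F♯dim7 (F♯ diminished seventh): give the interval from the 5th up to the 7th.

F♯°7 (F♯ diminished seventh) is spelled F♯, A, C, E♭.
The 5th is C and the 7th is E♭.
C up to E♭ is 3 semitones, a half step narrower than a major third, so the interval is minor.

minor third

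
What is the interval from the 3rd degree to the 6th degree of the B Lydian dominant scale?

The scale runs B C# D# E# F# G# A.
So we need the interval from D# up to G#.
From D# to G# is 5 semitones, exactly the perfect fourth.

perfect 4th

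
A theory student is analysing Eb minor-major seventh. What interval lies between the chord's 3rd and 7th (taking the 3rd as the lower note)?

A5

Eb minor-major seventh: Eb Gb Bb D.
The 3rd is Gb and the 7th is D.
Gb up to D is 8 semitones, a half step wider than a perfect fifth, so the interval is augmented.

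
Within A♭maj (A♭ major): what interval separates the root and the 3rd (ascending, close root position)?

A♭maj: A♭, C, E♭.
Root = A♭; 3rd = C.
Counting 3 letters and 4 half steps from A♭ gives a major third.

major 3rd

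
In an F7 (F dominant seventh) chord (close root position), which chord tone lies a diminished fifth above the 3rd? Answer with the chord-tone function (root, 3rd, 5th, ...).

7th

F dominant seventh: F-A-C-Eb.
The 3rd is A. A diminished fifth above A is Eb.
Eb is the chord's 7th.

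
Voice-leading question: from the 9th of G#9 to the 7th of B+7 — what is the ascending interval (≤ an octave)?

d8

G#9 has A# as its 9th, and B+7 has A as its 7th.
A# up to A is 11 semitones, a half step narrower than a perfect octave, so the interval is diminished.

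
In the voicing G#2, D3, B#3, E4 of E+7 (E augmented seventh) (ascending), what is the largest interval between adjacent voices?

augmented 6th

Adjacent intervals: G#2→D3 = diminished fifth; D3→B#3 = augmented sixth; B#3→E4 = diminished fourth.
The largest is D3 to B#3, an augmented sixth (10 semitones).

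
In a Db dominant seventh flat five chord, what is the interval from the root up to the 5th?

Db7b5: Db–F–Abb–Cb.
The root is Db and the 5th is Abb.
5 letter names make it a fifth; at 6 semitones (a half step narrower than perfect) the quality is diminished.

diminished fifth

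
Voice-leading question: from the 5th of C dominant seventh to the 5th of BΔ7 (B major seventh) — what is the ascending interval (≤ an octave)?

major seventh

C dominant seventh has G as its 5th, and BΔ7 (B major seventh) has F♯ as its 5th.
From G to F♯ is 11 semitones, exactly the major seventh.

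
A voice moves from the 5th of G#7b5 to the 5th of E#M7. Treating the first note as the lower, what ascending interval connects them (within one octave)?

The 5th of G#7b5 is D; the 5th of E#M7 is B#.
From D to B#: 10 semitones over a sixth = augmented.

augmented sixth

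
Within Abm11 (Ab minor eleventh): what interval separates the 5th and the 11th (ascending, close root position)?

minor 7th

Abm11: Ab, Cb, Eb, Gb, Bb, Db.
The 5th is Eb and the 11th is Db.
From Eb to Db: 10 semitones over a seventh = minor.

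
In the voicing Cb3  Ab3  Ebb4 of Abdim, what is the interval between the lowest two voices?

Those voices are Cb3 and Ab3.
Counting 6 letters and 9 half steps from Cb gives a major sixth.

major 6th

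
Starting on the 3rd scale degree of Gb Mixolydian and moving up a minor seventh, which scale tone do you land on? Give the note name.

The scale is Gb Ab Bb Cb Db Eb Fb.
The 3rd scale degree is Bb; a minor seventh above that is Ab — scale degree 2.

Ab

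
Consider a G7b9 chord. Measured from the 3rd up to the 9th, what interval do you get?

Spelling the chord: G-B-D-F-Ab.
So we need the interval from B up to Ab.
B up to Ab is 9 semitones, a whole step narrower than a major seventh, so the interval is diminished.

diminished 7th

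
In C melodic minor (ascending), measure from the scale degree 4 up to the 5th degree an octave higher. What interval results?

Spelling C melodic minor (ascending): C D Eb F G A B.
Scale degree 4 = F; 5th scale degree (up an octave) = G.
From F to G is 14 semitones, exactly the major ninth.

major ninth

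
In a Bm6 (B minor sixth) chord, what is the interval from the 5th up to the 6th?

major 2nd

Bmin6 (B minor sixth): B D F# G#.
So we need the interval from F# up to G#.
From F# to G# is 2 semitones, exactly the major second.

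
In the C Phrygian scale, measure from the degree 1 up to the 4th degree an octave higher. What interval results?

perfect eleventh

Spelling the C Phrygian scale: C Db Eb F G Ab Bb.
So we need the interval from C up to F.
From C to F is 17 semitones, exactly the perfect eleventh.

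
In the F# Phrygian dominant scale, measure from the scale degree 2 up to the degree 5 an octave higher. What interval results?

augmented eleventh

F# phrygian dominant: F# G A# B C# D E.
That puts G below C#.
G up to C# is 18 semitones, a half step wider than a perfect eleventh, so the interval is augmented.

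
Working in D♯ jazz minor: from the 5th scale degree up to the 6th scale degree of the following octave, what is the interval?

Spelling D♯ jazz minor: D♯ E♯ F♯ G♯ A♯ B♯ C𝄪.
The 5th scale degree is A♯ and the 6th scale degree (up an octave) is B♯.
A♯ up to B♯ spans 9 letter names and 14 semitones — a major ninth.

M9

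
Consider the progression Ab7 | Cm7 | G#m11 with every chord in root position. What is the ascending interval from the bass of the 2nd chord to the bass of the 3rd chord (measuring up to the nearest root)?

augmented fifth

The roots are C and G#.
5 letter names make it a fifth; at 8 semitones (a half step wider than perfect) the quality is augmented.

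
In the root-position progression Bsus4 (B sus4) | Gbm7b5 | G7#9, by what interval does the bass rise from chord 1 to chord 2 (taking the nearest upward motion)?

The roots are B and Gb.
B up to Gb is 7 semitones, a whole step narrower than a major sixth, so the interval is diminished.

diminished 6th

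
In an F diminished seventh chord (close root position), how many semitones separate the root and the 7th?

9

F°7 (F diminished seventh) is spelled F–A♭–C♭–E𝄫.
F to E𝄫 is a diminished seventh: 9 semitones.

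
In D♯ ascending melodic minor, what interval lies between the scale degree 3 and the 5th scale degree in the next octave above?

major 10th

The scale runs D♯ E♯ F♯ G♯ A♯ B♯ C𝄪.
Scale degree 3 = F♯; scale degree 5 (up an octave) = A♯.
From F♯ to A♯ is 16 semitones, exactly the major tenth.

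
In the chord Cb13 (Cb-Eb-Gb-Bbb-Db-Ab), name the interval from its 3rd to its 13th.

perfect eleventh

3rd = Eb; 13th = Ab.
Counting 11 letters and 17 half steps from Eb gives a perfect eleventh.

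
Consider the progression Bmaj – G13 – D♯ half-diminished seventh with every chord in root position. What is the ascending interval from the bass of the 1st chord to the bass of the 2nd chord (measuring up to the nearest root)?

m6

The roots are B and G.
6 letter names make it a sixth; at 8 semitones (a half step narrower than major) the quality is minor.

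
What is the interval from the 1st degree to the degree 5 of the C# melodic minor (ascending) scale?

The scale runs C# D# E F# G# A# B#.
So we need the interval from C# up to G#.
Counting 5 letters and 7 half steps from C# gives a perfect fifth.

perfect 5th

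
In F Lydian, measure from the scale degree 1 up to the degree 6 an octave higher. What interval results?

major 13th

The scale runs F G A B C D E.
So we need the interval from F up to D.
Counting 13 letters and 21 half steps from F gives a major thirteenth.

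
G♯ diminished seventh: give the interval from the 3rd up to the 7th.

G♯ diminished seventh: G♯-B-D-F.
So we need the interval from B up to F.
5 letter names make it a fifth; at 6 semitones (a half step narrower than perfect) the quality is diminished.

diminished fifth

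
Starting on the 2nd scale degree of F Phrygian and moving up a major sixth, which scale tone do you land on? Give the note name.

The scale is F Gb Ab Bb C Db Eb.
The 2nd scale degree is Gb; a major sixth above that is Eb — scale degree 7.

Eb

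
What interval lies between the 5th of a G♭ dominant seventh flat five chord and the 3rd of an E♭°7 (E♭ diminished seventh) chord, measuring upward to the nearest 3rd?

The 5th of G♭ dominant seventh flat five is D𝄫; the 3rd of E♭°7 (E♭ diminished seventh) is G♭.
4 letter names make it a fourth; at 6 semitones (a half step wider than perfect) the quality is augmented.

augmented 4th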